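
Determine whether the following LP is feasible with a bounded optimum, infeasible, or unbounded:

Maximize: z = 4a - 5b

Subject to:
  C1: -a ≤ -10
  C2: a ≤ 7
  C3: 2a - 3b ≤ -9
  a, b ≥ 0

Infeasible (no feasible solution exists)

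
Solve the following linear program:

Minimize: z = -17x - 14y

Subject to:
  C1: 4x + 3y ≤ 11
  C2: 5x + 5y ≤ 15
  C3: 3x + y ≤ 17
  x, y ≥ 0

Evaluate the objective at each vertex of the feasible region:
  z(0, 0) = 0
  z(2.75, 0) = -46.75
  z(2, 1) = -48  ←
  z(0, 3) = -42
The minimum is at x = 2, y = 1.

x = 2, y = 1, z = -48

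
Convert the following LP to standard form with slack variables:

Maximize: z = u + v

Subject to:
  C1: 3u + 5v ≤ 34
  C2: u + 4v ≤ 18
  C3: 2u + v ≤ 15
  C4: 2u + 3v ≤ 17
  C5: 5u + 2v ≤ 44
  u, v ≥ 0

max z = u + v

s.t.
  3u + 5v + s1 = 34
  u + 4v + s2 = 18
  2u + v + s3 = 15
  2u + 3v + s4 = 17
  5u + 2v + s5 = 44
  u, v, s1, s2, s3, s4, s5 ≥ 0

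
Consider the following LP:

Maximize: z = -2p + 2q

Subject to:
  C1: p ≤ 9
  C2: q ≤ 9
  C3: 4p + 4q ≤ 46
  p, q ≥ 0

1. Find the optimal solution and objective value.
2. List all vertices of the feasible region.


1. p = 0, q = 9, z = 18
2. (0, 0), (9, 0), (9, 2.5), (2.5, 9), (0, 9)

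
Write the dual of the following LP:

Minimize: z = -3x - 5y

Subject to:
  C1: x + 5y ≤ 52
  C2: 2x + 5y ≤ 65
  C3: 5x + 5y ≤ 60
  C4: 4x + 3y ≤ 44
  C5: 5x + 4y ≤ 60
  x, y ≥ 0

Primal min cᵀx s.t. Ax ≤ b, x ≥ 0  →  Dual max −bᵀy s.t. Aᵀy ≥ −c, y ≥ 0.

Maximize: z = -52y1 - 65y2 - 60y3 - 44y4 - 60y5

Subject to:
  y1 + 2y2 + 5y3 + 4y4 + 5y5 ≥ 3
  5y1 + 5y2 + 5y3 + 3y4 + 4y5 ≥ 5
  y1, y2, y3, y4, y5 ≥ 0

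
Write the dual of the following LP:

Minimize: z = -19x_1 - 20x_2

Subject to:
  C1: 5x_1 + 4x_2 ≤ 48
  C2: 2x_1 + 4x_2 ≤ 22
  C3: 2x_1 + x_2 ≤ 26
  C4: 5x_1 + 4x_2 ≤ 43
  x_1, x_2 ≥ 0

Primal min cᵀx s.t. Ax ≤ b, x ≥ 0  →  Dual max −bᵀy s.t. Aᵀy ≥ −c, y ≥ 0.

Maximize: z = -48y1 - 22y2 - 26y3 - 43y4

Subject to:
  5y1 + 2y2 + 2y3 + 5y4 ≥ 19
  4y1 + 4y2 + y3 + 4y4 ≥ 20
  y1, y2, y3, y4 ≥ 0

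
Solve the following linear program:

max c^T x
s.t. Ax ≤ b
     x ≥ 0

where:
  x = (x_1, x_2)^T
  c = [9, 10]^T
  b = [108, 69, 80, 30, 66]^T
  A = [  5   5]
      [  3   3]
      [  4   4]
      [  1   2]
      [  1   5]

Evaluate the objective at each vertex of the feasible region:
  z(0, 0) = 0
  z(20, 0) = 180
  z(10, 10) = 190  ←
  z(6, 12) = 174
  z(0, 13.2) = 132
The maximum is at x_1 = 10, x_2 = 10.

x_1 = 10, x_2 = 10, z = 190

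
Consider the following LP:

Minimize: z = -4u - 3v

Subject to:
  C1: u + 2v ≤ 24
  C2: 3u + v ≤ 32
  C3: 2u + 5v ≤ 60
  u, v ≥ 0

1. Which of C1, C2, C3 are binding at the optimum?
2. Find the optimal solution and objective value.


1. C1, C2
2. u = 8, v = 8, z = -56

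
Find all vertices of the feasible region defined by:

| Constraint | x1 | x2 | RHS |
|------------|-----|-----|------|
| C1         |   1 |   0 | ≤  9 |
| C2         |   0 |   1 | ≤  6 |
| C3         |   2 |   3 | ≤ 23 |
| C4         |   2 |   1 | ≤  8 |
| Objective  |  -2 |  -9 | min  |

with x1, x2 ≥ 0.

(0, 0), (4, 0), (1, 6), (0, 6)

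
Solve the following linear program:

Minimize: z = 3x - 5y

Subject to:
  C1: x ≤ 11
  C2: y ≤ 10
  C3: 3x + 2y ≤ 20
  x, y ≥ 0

Evaluate the objective at each vertex of the feasible region:
  z(0, 0) = 0
  z(6.667, 0) = 20
  z(0, 10) = -50  ←
The minimum is at x = 0, y = 10.

x = 0, y = 10, z = -50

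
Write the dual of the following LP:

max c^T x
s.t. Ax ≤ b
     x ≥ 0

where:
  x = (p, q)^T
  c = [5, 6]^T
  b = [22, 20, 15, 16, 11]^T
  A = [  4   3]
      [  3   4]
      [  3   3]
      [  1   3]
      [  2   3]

Primal max cᵀx s.t. Ax ≤ b, x ≥ 0  →  Dual min bᵀy s.t. Aᵀy ≥ c, y ≥ 0.

Minimize: z = 22y1 + 20y2 + 15y3 + 16y4 + 11y5

Subject to:
  4y1 + 3y2 + 3y3 + y4 + 2y5 ≥ 5
  3y1 + 4y2 + 3y3 + 3y4 + 3y5 ≥ 6
  y1, y2, y3, y4, y5 ≥ 0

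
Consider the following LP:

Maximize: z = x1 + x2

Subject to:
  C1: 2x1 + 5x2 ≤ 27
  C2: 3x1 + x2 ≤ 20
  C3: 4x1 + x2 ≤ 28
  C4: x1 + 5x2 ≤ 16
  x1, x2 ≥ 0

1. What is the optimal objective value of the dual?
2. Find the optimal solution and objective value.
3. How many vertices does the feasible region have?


1. 8
2. x1 = 6, x2 = 2, z = 8
3. 4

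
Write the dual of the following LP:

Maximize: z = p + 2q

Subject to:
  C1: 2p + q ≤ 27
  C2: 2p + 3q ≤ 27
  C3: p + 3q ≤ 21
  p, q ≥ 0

Primal max cᵀx s.t. Ax ≤ b, x ≥ 0  →  Dual min bᵀy s.t. Aᵀy ≥ c, y ≥ 0.

Minimize: z = 27y1 + 27y2 + 21y3

Subject to:
  2y1 + 2y2 + y3 ≥ 1
  y1 + 3y2 + 3y3 ≥ 2
  y1, y2, y3 ≥ 0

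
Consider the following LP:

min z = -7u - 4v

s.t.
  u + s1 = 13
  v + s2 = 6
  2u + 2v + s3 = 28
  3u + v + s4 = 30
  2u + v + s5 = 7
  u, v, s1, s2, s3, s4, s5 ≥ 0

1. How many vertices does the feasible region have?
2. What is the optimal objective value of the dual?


1. 4
2. -27.5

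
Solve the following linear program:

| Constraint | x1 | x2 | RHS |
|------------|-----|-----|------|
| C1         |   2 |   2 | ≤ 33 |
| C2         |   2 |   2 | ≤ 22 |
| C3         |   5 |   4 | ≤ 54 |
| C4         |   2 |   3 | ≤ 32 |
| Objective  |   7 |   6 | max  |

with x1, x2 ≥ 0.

Evaluate the objective at each vertex of the feasible region:
  z(0, 0) = 0
  z(10.8, 0) = 75.6
  z(10, 1) = 76  ←
  z(1, 10) = 67
  z(0, 10.67) = 64
The maximum is at x1 = 10, x2 = 1.

x1 = 10, x2 = 1, z = 76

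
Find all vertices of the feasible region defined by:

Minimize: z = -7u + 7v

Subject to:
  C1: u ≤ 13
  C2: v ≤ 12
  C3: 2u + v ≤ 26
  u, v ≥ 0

(0, 0), (13, 0), (7, 12), (0, 12)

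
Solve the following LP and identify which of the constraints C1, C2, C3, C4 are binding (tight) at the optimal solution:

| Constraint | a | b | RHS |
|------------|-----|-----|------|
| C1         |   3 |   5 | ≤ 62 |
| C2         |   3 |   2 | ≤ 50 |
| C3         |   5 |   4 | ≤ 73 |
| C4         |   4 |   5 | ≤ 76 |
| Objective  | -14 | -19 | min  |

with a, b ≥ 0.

At a = 9, b = 7, compute slack b - a·x for each constraint:
  C1: 62 − 62 = 0  (binding)
  C2: 50 − 41 = 9  (slack)
  C3: 73 − 73 = 0  (binding)
  C4: 76 − 71 = 5  (slack)

Optimal: a = 9, b = 7
Binding: C1, C3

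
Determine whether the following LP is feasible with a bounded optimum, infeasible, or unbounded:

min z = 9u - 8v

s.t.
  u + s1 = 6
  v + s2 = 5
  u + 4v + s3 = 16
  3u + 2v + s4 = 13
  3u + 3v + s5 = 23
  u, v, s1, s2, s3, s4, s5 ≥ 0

Feasible with a bounded optimal solution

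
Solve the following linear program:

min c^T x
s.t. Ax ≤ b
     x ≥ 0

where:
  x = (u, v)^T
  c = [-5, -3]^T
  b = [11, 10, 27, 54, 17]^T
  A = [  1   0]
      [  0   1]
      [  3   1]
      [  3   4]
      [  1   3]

Evaluate the objective at each vertex of the feasible region:
  z(0, 0) = 0
  z(9, 0) = -45
  z(8, 3) = -49  ←
  z(0, 5.667) = -17
The minimum is at u = 8, v = 3.

u = 8, v = 3, z = -49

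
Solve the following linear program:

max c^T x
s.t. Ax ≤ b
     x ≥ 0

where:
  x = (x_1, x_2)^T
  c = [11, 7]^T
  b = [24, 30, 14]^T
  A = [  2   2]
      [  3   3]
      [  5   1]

Evaluate the objective at each vertex of the feasible region:
  z(0, 0) = 0
  z(2.8, 0) = 30.8
  z(1, 9) = 74  ←
  z(0, 10) = 70
The maximum is at x_1 = 1, x_2 = 9.

x_1 = 1, x_2 = 9, z = 74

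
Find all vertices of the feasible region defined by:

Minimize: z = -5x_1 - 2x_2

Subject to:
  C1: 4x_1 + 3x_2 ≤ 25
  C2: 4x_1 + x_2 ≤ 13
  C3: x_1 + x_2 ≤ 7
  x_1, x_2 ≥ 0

(0, 0), (3.25, 0), (2, 5), (0, 7)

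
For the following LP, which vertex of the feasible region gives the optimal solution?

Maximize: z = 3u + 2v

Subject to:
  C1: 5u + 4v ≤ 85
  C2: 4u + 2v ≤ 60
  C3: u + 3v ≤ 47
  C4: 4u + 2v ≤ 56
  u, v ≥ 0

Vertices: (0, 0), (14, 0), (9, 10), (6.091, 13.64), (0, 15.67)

Evaluate the objective at each vertex of the feasible region:
  z(0, 0) = 0
  z(14, 0) = 42
  z(9, 10) = 47  ←
  z(6.091, 13.64) = 45.55
  z(0, 15.67) = 31.33
The maximum is at u = 9, v = 10.

(9, 10)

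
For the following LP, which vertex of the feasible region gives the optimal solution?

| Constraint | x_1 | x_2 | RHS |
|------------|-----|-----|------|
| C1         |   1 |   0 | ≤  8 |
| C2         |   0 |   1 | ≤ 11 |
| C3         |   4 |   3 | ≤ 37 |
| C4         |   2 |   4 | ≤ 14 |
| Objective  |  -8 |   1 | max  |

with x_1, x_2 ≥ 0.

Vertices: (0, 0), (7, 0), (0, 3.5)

Evaluate the objective at each vertex of the feasible region:
  z(0, 0) = 0
  z(7, 0) = -56
  z(0, 3.5) = 3.5  ←
The maximum is at x_1 = 0, x_2 = 3.5.

(0, 3.5)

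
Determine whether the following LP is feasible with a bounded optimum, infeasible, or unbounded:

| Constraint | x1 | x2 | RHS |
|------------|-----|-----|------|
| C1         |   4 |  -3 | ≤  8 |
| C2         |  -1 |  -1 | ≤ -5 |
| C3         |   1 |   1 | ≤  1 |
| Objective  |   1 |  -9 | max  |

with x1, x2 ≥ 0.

Infeasible (no feasible solution exists)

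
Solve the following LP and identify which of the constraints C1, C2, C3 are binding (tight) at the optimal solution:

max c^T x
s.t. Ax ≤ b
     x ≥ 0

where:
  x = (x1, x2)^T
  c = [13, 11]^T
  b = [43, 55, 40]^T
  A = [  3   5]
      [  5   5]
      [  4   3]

At x1 = 7, x2 = 4, compute slack b - a·x for each constraint:
  C1: 43 − 41 = 2  (slack)
  C2: 55 − 55 = 0  (binding)
  C3: 40 − 40 = 0  (binding)

Optimal: x1 = 7, x2 = 4
Binding: C2, C3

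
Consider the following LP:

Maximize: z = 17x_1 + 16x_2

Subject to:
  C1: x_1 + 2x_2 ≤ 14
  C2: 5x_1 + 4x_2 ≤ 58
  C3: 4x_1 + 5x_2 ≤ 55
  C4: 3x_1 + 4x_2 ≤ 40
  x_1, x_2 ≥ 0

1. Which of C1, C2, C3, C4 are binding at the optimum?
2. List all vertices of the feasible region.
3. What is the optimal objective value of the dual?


1. C1, C2
2. (0, 0), (11.6, 0), (10, 2), (0, 7)
3. 202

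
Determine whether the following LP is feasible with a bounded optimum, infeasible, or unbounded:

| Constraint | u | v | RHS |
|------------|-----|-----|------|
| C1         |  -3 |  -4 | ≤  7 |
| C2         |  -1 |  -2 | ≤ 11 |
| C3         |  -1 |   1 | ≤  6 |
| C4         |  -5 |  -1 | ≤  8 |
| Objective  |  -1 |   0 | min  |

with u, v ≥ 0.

Unbounded (objective can decrease without bound)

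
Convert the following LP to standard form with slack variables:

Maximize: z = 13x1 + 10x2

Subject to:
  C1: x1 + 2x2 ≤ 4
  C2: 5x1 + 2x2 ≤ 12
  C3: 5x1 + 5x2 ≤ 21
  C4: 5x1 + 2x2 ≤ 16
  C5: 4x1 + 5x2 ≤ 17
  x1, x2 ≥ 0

max z = 13x1 + 10x2

s.t.
  x1 + 2x2 + s1 = 4
  5x1 + 2x2 + s2 = 12
  5x1 + 5x2 + s3 = 21
  5x1 + 2x2 + s4 = 16
  4x1 + 5x2 + s5 = 17
  x1, x2, s1, s2, s3, s4, s5 ≥ 0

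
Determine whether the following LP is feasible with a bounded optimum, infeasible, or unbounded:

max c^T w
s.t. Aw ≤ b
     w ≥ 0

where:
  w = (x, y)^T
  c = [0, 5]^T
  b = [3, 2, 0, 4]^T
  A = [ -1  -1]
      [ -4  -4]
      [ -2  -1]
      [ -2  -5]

Unbounded (objective can increase without bound)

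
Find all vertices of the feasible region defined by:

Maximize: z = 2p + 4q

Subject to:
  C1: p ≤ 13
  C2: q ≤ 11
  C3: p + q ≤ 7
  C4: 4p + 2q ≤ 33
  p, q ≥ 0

(0, 0), (7, 0), (0, 7)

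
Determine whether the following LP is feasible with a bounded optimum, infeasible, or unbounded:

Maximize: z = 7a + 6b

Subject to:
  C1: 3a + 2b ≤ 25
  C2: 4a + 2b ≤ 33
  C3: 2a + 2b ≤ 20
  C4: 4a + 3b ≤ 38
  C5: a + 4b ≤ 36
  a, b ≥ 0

Feasible with a bounded optimal solution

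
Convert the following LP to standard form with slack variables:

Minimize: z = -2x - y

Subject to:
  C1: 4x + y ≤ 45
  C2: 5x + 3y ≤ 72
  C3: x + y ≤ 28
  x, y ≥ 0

min z = -2x - y

s.t.
  4x + y + s1 = 45
  5x + 3y + s2 = 72
  x + y + s3 = 28
  x, y, s1, s2, s3 ≥ 0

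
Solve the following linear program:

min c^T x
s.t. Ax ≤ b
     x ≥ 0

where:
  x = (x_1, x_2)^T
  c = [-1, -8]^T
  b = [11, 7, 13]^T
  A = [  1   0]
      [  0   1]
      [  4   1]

Evaluate the objective at each vertex of the feasible region:
  z(0, 0) = 0
  z(3.25, 0) = -3.25
  z(1.5, 7) = -57.5  ←
  z(0, 7) = -56
The minimum is at x_1 = 1.5, x_2 = 7.

x_1 = 1.5, x_2 = 7, z = -57.5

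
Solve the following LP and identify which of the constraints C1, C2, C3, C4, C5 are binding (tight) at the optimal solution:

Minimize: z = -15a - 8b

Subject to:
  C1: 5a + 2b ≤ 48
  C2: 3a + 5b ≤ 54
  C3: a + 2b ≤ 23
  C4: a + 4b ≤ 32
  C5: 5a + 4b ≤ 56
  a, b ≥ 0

At a = 8, b = 4, compute slack b - a·x for each constraint:
  C1: 48 − 48 = 0  (binding)
  C2: 54 − 44 = 10  (slack)
  C3: 23 − 16 = 7  (slack)
  C4: 32 − 24 = 8  (slack)
  C5: 56 − 56 = 0  (binding)

Optimal: a = 8, b = 4
Binding: C1, C5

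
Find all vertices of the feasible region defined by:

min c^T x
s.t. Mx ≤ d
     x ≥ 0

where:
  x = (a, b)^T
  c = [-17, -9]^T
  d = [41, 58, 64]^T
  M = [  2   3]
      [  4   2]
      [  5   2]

(0, 0), (12.8, 0), (10, 7), (0, 13.67)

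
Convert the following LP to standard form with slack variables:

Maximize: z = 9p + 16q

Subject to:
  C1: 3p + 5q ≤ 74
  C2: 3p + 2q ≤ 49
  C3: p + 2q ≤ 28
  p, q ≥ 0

max z = 9p + 16q

s.t.
  3p + 5q + s1 = 74
  3p + 2q + s2 = 49
  p + 2q + s3 = 28
  p, q, s1, s2, s3 ≥ 0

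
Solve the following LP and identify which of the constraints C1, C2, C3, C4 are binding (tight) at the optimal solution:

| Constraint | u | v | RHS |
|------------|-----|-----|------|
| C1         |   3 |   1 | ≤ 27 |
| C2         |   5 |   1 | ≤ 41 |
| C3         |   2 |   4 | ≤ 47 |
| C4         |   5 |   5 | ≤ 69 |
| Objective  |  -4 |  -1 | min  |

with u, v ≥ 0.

At u = 7, v = 6, compute slack b - a·x for each constraint:
  C1: 27 − 27 = 0  (binding)
  C2: 41 − 41 = 0  (binding)
  C3: 47 − 38 = 9  (slack)
  C4: 69 − 65 = 4  (slack)

Optimal: u = 7, v = 6
Binding: C1, C2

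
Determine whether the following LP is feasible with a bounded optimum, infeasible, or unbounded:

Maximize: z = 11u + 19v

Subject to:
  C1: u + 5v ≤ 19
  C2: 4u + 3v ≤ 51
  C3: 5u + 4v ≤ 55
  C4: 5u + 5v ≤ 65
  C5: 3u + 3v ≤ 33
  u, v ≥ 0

Feasible with a bounded optimal solution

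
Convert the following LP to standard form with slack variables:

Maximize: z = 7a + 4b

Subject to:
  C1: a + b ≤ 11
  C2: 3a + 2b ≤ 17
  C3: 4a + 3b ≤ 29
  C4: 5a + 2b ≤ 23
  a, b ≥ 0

max z = 7a + 4b

s.t.
  a + b + s1 = 11
  3a + 2b + s2 = 17
  4a + 3b + s3 = 29
  5a + 2b + s4 = 23
  a, b, s1, s2, s3, s4 ≥ 0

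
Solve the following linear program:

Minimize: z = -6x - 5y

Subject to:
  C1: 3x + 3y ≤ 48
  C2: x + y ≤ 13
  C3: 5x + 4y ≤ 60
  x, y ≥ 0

Evaluate the objective at each vertex of the feasible region:
  z(0, 0) = 0
  z(12, 0) = -72
  z(8, 5) = -73  ←
  z(0, 13) = -65
The minimum is at x = 8, y = 5.

x = 8, y = 5, z = -73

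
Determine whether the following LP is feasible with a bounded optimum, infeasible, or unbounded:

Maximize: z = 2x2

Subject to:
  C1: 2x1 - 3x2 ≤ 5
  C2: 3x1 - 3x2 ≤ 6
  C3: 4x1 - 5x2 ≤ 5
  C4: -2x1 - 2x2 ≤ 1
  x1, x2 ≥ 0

Unbounded (objective can increase without bound)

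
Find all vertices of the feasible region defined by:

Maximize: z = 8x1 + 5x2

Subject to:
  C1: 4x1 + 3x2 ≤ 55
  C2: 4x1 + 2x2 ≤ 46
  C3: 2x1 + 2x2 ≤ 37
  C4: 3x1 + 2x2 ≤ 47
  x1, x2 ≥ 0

(0, 0), (11.5, 0), (7, 9), (0, 18.33)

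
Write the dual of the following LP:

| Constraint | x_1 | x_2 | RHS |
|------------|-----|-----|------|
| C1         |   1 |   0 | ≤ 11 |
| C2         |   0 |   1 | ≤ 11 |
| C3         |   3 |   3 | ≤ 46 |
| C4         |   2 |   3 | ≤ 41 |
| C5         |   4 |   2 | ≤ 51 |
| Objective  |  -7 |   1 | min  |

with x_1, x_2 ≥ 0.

Primal min cᵀx s.t. Ax ≤ b, x ≥ 0  →  Dual max −bᵀy s.t. Aᵀy ≥ −c, y ≥ 0.

Maximize: z = -11y1 - 11y2 - 46y3 - 41y4 - 51y5

Subject to:
  y1 + 3y3 + 2y4 + 4y5 ≥ 7
  y2 + 3y3 + 3y4 + 2y5 ≥ -1
  y1, y2, y3, y4, y5 ≥ 0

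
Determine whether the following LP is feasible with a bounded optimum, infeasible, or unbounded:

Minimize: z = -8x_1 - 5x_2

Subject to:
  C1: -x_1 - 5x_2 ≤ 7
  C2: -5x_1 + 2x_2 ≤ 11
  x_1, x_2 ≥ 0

Unbounded (objective can decrease without bound)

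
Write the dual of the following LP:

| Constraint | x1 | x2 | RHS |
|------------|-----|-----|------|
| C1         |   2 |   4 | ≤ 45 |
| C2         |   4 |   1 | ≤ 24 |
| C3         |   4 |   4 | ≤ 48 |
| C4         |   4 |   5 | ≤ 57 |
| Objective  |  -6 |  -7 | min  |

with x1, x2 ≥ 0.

Primal min cᵀx s.t. Ax ≤ b, x ≥ 0  →  Dual max −bᵀy s.t. Aᵀy ≥ −c, y ≥ 0.

Maximize: z = -45y1 - 24y2 - 48y3 - 57y4

Subject to:
  2y1 + 4y2 + 4y3 + 4y4 ≥ 6
  4y1 + y2 + 4y3 + 5y4 ≥ 7
  y1, y2, y3, y4 ≥ 0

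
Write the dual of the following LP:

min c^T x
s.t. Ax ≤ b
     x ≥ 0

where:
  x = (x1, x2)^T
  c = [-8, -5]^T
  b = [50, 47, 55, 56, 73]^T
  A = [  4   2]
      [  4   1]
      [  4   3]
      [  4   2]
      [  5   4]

Primal min cᵀx s.t. Ax ≤ b, x ≥ 0  →  Dual max −bᵀy s.t. Aᵀy ≥ −c, y ≥ 0.

Maximize: z = -50y1 - 47y2 - 55y3 - 56y4 - 73y5

Subject to:
  4y1 + 4y2 + 4y3 + 4y4 + 5y5 ≥ 8
  2y1 + y2 + 3y3 + 2y4 + 4y5 ≥ 5
  y1, y2, y3, y4, y5 ≥ 0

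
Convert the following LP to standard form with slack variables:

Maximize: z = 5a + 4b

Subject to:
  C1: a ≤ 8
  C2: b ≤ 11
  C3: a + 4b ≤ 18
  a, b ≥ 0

max z = 5a + 4b

s.t.
  a + s1 = 8
  b + s2 = 11
  a + 4b + s3 = 18
  a, b, s1, s2, s3 ≥ 0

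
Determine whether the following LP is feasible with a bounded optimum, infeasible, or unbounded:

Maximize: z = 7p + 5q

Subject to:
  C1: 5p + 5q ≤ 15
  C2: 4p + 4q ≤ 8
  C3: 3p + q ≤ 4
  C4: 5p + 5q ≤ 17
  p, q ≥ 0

Feasible with a bounded optimal solution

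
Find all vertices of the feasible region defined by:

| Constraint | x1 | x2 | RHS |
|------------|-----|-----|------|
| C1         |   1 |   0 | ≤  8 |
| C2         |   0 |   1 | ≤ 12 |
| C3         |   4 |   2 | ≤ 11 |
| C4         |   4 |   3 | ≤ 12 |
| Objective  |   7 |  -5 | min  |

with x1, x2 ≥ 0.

(0, 0), (2.75, 0), (2.25, 1), (0, 4)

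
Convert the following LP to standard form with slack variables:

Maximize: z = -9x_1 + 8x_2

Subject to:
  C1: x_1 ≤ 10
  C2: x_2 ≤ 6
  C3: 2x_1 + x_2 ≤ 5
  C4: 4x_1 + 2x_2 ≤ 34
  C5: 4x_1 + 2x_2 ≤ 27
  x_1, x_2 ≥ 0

max z = -9x_1 + 8x_2

s.t.
  x_1 + s1 = 10
  x_2 + s2 = 6
  2x_1 + x_2 + s3 = 5
  4x_1 + 2x_2 + s4 = 34
  4x_1 + 2x_2 + s5 = 27
  x_1, x_2, s1, s2, s3, s4, s5 ≥ 0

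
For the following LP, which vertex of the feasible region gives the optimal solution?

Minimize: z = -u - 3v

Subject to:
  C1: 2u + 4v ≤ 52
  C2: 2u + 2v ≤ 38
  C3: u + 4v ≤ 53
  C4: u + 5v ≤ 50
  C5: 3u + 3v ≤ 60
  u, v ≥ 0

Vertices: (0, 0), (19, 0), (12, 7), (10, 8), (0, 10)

Evaluate the objective at each vertex of the feasible region:
  z(0, 0) = 0
  z(19, 0) = -19
  z(12, 7) = -33
  z(10, 8) = -34  ←
  z(0, 10) = -30
The minimum is at u = 10, v = 8.

(10, 8)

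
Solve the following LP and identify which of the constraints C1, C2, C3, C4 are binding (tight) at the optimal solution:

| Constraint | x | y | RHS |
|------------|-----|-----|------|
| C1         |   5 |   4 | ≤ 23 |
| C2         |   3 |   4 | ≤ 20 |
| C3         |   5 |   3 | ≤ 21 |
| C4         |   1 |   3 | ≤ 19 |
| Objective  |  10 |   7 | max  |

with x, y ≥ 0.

At x = 3, y = 2, compute slack b - a·x for each constraint:
  C1: 23 − 23 = 0  (binding)
  C2: 20 − 17 = 3  (slack)
  C3: 21 − 21 = 0  (binding)
  C4: 19 − 9 = 10  (slack)

Optimal: x = 3, y = 2
Binding: C1, C3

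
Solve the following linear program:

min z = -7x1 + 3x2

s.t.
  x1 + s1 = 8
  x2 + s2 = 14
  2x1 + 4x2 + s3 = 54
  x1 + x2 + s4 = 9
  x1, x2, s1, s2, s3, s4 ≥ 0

Evaluate the objective at each vertex of the feasible region:
  z(0, 0) = 0
  z(8, 0) = -56  ←
  z(8, 1) = -53
  z(0, 9) = 27
The minimum is at x1 = 8, x2 = 0.

x1 = 8, x2 = 0, z = -56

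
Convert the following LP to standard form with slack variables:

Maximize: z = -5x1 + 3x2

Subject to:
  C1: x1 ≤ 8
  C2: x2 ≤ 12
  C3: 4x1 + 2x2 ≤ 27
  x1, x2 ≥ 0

max z = -5x1 + 3x2

s.t.
  x1 + s1 = 8
  x2 + s2 = 12
  4x1 + 2x2 + s3 = 27
  x1, x2, s1, s2, s3 ≥ 0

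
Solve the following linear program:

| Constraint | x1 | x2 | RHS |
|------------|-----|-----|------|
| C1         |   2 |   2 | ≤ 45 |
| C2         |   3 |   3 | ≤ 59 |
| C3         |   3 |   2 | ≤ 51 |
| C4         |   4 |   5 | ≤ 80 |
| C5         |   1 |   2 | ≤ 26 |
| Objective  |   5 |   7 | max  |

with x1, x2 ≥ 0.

Evaluate the objective at each vertex of the feasible region:
  z(0, 0) = 0
  z(17, 0) = 85
  z(13.57, 5.143) = 103.9
  z(10, 8) = 106  ←
  z(0, 13) = 91
The maximum is at x1 = 10, x2 = 8.

x1 = 10, x2 = 8, z = 106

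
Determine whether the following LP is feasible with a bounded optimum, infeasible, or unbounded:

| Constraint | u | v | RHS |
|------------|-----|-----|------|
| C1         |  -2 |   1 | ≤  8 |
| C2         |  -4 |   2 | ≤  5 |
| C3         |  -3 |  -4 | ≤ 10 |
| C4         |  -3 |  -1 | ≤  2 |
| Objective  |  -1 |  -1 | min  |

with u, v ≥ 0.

Unbounded (objective can decrease without bound)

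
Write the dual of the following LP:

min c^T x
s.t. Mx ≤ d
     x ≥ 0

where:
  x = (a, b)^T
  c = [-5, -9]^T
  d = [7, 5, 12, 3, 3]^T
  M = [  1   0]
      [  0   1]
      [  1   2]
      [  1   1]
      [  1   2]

Primal min cᵀx s.t. Ax ≤ b, x ≥ 0  →  Dual max −bᵀy s.t. Aᵀy ≥ −c, y ≥ 0.

Maximize: z = -7y1 - 5y2 - 12y3 - 3y4 - 3y5

Subject to:
  y1 + y3 + y4 + y5 ≥ 5
  y2 + 2y3 + y4 + 2y5 ≥ 9
  y1, y2, y3, y4, y5 ≥ 0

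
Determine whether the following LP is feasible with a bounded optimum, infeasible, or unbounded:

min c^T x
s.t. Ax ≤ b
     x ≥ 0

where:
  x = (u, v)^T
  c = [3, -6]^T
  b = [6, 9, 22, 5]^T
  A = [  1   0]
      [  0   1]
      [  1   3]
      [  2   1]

Feasible with a bounded optimal solution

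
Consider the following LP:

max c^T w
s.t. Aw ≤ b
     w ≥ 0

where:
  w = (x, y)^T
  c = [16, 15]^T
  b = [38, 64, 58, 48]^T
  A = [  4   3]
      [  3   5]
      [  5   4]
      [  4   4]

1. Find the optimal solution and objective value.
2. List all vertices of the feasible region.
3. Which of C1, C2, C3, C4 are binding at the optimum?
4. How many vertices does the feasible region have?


1. x = 2, y = 10, z = 182
2. (0, 0), (9.5, 0), (2, 10), (0, 12)
3. C1, C4
4. 4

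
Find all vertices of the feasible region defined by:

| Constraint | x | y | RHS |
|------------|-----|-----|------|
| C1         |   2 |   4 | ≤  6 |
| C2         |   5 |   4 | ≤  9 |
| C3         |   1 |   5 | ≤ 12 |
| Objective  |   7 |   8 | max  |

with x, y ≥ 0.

(0, 0), (1.8, 0), (1, 1), (0, 1.5)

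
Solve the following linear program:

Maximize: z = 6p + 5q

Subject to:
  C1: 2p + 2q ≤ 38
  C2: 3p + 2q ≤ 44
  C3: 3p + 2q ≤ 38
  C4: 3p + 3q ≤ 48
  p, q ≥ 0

Evaluate the objective at each vertex of the feasible region:
  z(0, 0) = 0
  z(12.67, 0) = 76
  z(6, 10) = 86  ←
  z(0, 16) = 80
The maximum is at p = 6, q = 10.

p = 6, q = 10, z = 86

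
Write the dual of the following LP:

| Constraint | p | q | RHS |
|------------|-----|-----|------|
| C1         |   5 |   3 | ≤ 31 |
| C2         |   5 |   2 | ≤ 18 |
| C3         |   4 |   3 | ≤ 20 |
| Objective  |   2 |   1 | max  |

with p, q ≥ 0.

Primal max cᵀx s.t. Ax ≤ b, x ≥ 0  →  Dual min bᵀy s.t. Aᵀy ≥ c, y ≥ 0.

Minimize: z = 31y1 + 18y2 + 20y3

Subject to:
  5y1 + 5y2 + 4y3 ≥ 2
  3y1 + 2y2 + 3y3 ≥ 1
  y1, y2, y3 ≥ 0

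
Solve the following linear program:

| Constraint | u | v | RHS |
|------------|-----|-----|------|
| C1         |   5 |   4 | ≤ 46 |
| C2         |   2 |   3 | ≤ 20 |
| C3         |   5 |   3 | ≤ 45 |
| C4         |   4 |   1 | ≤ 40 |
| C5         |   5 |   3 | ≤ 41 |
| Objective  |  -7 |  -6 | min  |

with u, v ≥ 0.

Evaluate the objective at each vertex of the feasible region:
  z(0, 0) = 0
  z(8.2, 0) = -57.4
  z(7, 2) = -61  ←
  z(0, 6.667) = -40
The minimum is at u = 7, v = 2.

u = 7, v = 2, z = -61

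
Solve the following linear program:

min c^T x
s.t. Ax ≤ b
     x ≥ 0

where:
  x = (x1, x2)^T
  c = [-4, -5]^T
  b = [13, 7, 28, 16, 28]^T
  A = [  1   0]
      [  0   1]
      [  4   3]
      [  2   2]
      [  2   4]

Evaluate the objective at each vertex of the feasible region:
  z(0, 0) = 0
  z(7, 0) = -28
  z(4, 4) = -36
  z(2, 6) = -38  ←
  z(0, 7) = -35
The minimum is at x1 = 2, x2 = 6.

x1 = 2, x2 = 6, z = -38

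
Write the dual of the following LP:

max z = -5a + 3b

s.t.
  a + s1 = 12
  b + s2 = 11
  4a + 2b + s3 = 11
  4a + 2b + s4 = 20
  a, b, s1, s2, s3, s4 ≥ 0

Primal max cᵀx s.t. Ax ≤ b, x ≥ 0  →  Dual min bᵀy s.t. Aᵀy ≥ c, y ≥ 0.

Minimize: z = 12y1 + 11y2 + 11y3 + 20y4

Subject to:
  y1 + 4y3 + 4y4 ≥ -5
  y2 + 2y3 + 2y4 ≥ 3
  y1, y2, y3, y4 ≥ 0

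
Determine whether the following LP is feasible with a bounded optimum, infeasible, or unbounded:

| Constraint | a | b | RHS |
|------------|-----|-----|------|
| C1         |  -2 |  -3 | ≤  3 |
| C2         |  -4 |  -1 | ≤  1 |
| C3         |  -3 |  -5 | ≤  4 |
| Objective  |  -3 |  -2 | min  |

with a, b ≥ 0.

Unbounded (objective can decrease without bound)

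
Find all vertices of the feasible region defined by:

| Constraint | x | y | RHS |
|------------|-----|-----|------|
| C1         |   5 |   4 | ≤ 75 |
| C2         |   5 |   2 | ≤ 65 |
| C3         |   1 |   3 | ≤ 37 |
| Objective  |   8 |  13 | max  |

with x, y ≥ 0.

(0, 0), (13, 0), (11, 5), (7, 10), (0, 12.33)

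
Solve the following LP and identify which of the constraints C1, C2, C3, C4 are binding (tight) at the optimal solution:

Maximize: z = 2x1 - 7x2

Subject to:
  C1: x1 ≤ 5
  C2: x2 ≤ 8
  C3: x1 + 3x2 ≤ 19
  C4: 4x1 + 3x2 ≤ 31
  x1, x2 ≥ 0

At x1 = 5, x2 = 0, compute slack b - a·x for each constraint:
  C1: 5 − 5 = 0  (binding)
  C2: 8 − 0 = 8  (slack)
  C3: 19 − 5 = 14  (slack)
  C4: 31 − 20 = 11  (slack)

Optimal: x1 = 5, x2 = 0
Binding: C1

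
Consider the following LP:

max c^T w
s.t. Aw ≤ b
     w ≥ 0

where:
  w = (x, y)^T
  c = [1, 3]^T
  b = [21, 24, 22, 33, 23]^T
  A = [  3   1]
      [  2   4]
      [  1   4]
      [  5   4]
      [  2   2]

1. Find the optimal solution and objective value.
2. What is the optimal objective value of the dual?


1. x = 2, y = 5, z = 17
2. 17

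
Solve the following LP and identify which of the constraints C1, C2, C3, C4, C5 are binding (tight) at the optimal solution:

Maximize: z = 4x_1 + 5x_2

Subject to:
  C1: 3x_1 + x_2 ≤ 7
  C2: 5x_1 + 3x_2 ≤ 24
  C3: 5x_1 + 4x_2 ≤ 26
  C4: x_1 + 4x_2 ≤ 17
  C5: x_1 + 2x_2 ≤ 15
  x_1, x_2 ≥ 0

At x_1 = 1, x_2 = 4, compute slack b - a·x for each constraint:
  C1: 7 − 7 = 0  (binding)
  C2: 24 − 17 = 7  (slack)
  C3: 26 − 21 = 5  (slack)
  C4: 17 − 17 = 0  (binding)
  C5: 15 − 9 = 6  (slack)

Optimal: x_1 = 1, x_2 = 4
Binding: C1, C4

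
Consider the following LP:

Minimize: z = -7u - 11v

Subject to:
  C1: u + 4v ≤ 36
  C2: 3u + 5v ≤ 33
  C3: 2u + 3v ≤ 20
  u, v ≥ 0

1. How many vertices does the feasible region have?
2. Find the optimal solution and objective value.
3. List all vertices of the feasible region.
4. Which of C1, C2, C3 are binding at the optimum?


1. 4
2. u = 1, v = 6, z = -73
3. (0, 0), (10, 0), (1, 6), (0, 6.6)
4. C2, C3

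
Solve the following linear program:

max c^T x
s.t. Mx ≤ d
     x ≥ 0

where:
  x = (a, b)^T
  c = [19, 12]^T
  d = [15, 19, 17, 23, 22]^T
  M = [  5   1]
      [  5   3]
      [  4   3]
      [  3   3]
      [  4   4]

Evaluate the objective at each vertex of the feasible region:
  z(0, 0) = 0
  z(3, 0) = 57
  z(2.6, 2) = 73.4
  z(2, 3) = 74  ←
  z(0.5, 5) = 69.5
  z(0, 5.5) = 66
The maximum is at a = 2, b = 3.

a = 2, b = 3, z = 74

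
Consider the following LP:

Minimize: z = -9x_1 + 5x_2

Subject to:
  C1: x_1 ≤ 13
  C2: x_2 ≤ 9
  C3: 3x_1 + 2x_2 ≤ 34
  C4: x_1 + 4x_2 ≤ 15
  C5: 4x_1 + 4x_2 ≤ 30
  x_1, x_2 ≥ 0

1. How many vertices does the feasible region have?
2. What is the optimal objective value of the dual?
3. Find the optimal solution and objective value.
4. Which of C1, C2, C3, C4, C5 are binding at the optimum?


1. 4
2. -67.5
3. x_1 = 7.5, x_2 = 0, z = -67.5
4. C5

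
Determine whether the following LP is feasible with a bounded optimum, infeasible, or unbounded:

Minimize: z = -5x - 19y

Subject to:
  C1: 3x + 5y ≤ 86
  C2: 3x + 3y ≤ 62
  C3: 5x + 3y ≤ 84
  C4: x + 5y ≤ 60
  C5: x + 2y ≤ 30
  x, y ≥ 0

Feasible with a bounded optimal solution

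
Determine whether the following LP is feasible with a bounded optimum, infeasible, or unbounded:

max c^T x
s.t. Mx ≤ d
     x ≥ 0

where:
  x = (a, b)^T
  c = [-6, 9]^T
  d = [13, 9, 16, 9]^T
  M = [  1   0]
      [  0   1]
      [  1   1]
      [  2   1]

Feasible with a bounded optimal solution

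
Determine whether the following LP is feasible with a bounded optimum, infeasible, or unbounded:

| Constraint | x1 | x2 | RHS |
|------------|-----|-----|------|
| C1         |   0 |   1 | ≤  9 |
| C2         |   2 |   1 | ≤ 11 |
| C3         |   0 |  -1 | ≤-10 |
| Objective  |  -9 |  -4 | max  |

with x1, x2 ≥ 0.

Infeasible (no feasible solution exists)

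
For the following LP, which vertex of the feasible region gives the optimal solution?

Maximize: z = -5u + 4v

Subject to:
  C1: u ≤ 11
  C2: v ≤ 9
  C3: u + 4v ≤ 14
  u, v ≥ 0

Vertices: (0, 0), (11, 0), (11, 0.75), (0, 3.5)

Evaluate the objective at each vertex of the feasible region:
  z(0, 0) = 0
  z(11, 0) = -55
  z(11, 0.75) = -52
  z(0, 3.5) = 14  ←
The maximum is at u = 0, v = 3.5.

(0, 3.5)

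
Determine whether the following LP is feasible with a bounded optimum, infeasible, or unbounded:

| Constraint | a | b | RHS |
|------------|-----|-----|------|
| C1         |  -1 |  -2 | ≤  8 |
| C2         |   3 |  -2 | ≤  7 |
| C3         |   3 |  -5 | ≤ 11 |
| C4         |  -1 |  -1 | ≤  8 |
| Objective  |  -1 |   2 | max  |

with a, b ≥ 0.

Unbounded (objective can increase without bound)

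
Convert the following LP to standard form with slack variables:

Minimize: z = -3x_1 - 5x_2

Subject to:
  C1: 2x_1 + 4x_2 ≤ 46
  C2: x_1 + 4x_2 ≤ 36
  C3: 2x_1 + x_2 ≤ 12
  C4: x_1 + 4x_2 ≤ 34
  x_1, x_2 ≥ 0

min z = -3x_1 - 5x_2

s.t.
  2x_1 + 4x_2 + s1 = 46
  x_1 + 4x_2 + s2 = 36
  2x_1 + x_2 + s3 = 12
  x_1 + 4x_2 + s4 = 34
  x_1, x_2, s1, s2, s3, s4 ≥ 0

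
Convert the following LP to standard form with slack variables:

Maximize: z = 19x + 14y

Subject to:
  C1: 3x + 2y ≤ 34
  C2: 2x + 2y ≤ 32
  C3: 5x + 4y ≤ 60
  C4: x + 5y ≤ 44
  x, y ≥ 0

max z = 19x + 14y

s.t.
  3x + 2y + s1 = 34
  2x + 2y + s2 = 32
  5x + 4y + s3 = 60
  x + 5y + s4 = 44
  x, y, s1, s2, s3, s4 ≥ 0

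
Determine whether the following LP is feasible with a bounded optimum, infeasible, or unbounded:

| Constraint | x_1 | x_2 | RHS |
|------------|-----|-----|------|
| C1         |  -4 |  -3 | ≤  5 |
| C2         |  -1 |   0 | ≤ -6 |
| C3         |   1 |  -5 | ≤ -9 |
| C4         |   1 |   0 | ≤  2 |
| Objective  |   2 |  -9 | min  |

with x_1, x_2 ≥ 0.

Infeasible (no feasible solution exists)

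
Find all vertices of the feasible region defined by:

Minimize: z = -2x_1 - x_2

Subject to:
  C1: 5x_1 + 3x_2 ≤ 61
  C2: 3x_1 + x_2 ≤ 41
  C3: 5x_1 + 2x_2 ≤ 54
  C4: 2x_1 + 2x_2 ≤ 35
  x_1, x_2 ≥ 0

(0, 0), (10.8, 0), (8, 7), (4.25, 13.25), (0, 17.5)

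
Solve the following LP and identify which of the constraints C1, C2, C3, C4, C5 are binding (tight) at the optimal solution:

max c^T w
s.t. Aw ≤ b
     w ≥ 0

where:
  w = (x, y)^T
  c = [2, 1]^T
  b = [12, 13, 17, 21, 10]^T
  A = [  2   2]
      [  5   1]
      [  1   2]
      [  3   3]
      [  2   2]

At x = 2, y = 3, compute slack b - a·x for each constraint:
  C1: 12 − 10 = 2  (slack)
  C2: 13 − 13 = 0  (binding)
  C3: 17 − 8 = 9  (slack)
  C4: 21 − 15 = 6  (slack)
  C5: 10 − 10 = 0  (binding)

Optimal: x = 2, y = 3
Binding: C2, C5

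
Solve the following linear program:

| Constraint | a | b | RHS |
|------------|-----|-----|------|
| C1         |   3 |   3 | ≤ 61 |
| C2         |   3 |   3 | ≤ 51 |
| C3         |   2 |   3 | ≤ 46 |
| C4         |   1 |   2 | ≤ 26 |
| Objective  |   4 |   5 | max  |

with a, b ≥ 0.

Evaluate the objective at each vertex of the feasible region:
  z(0, 0) = 0
  z(17, 0) = 68
  z(8, 9) = 77  ←
  z(0, 13) = 65
The maximum is at a = 8, b = 9.

a = 8, b = 9, z = 77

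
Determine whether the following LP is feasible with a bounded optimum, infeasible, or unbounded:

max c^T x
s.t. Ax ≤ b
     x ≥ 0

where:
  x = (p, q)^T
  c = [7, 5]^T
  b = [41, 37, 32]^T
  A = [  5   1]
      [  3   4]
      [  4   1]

Feasible with a bounded optimal solution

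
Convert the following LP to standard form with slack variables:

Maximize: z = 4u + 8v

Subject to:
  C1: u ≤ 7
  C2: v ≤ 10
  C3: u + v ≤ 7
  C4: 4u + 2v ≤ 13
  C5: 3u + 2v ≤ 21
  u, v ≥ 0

max z = 4u + 8v

s.t.
  u + s1 = 7
  v + s2 = 10
  u + v + s3 = 7
  4u + 2v + s4 = 13
  3u + 2v + s5 = 21
  u, v, s1, s2, s3, s4, s5 ≥ 0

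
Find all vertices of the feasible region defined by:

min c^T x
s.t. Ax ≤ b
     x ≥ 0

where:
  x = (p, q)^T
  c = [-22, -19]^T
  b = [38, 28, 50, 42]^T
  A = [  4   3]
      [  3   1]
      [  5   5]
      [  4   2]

(0, 0), (9.333, 0), (9.2, 0.4), (8, 2), (0, 10)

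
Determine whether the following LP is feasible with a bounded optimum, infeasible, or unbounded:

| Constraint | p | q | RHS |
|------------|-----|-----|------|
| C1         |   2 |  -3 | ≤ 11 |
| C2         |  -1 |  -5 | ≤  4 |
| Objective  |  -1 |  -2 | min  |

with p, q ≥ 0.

Unbounded (objective can decrease without bound)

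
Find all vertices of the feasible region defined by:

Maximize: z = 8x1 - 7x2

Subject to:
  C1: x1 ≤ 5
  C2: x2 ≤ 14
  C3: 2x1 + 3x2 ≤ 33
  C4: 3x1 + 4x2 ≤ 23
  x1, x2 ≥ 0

(0, 0), (5, 0), (5, 2), (0, 5.75)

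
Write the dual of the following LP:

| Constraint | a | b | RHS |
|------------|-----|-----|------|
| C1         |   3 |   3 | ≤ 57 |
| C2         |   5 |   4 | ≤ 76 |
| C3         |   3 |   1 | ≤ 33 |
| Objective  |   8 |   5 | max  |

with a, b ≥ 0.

Primal max cᵀx s.t. Ax ≤ b, x ≥ 0  →  Dual min bᵀy s.t. Aᵀy ≥ c, y ≥ 0.

Minimize: z = 57y1 + 76y2 + 33y3

Subject to:
  3y1 + 5y2 + 3y3 ≥ 8
  3y1 + 4y2 + y3 ≥ 5
  y1, y2, y3 ≥ 0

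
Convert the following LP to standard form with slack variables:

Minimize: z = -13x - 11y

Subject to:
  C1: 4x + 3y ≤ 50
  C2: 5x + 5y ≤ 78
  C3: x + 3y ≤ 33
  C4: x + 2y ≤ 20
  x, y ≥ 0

min z = -13x - 11y

s.t.
  4x + 3y + s1 = 50
  5x + 5y + s2 = 78
  x + 3y + s3 = 33
  x + 2y + s4 = 20
  x, y, s1, s2, s3, s4 ≥ 0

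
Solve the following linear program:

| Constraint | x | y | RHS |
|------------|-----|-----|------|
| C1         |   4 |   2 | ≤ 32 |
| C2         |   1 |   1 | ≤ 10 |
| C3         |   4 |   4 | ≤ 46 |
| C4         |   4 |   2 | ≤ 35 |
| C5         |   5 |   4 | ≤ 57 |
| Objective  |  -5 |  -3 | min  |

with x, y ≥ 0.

Evaluate the objective at each vertex of the feasible region:
  z(0, 0) = 0
  z(8, 0) = -40
  z(6, 4) = -42  ←
  z(0, 10) = -30
The minimum is at x = 6, y = 4.

x = 6, y = 4, z = -42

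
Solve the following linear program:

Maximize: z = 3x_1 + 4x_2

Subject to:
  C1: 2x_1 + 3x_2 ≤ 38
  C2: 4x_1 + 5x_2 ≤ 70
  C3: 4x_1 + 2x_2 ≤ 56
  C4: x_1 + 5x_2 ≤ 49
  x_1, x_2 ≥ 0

Evaluate the objective at each vertex of the feasible region:
  z(0, 0) = 0
  z(14, 0) = 42
  z(11.67, 4.667) = 53.67
  z(10, 6) = 54  ←
  z(6.143, 8.571) = 52.71
  z(0, 9.8) = 39.2
The maximum is at x_1 = 10, x_2 = 6.

x_1 = 10, x_2 = 6, z = 54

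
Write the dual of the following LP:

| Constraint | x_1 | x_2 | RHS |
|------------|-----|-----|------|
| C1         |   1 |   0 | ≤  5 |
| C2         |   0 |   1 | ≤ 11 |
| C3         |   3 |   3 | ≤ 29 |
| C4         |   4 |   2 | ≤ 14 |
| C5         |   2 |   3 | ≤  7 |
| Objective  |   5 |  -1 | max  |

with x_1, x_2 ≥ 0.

Primal max cᵀx s.t. Ax ≤ b, x ≥ 0  →  Dual min bᵀy s.t. Aᵀy ≥ c, y ≥ 0.

Minimize: z = 5y1 + 11y2 + 29y3 + 14y4 + 7y5

Subject to:
  y1 + 3y3 + 4y4 + 2y5 ≥ 5
  y2 + 3y3 + 2y4 + 3y5 ≥ -1
  y1, y2, y3, y4, y5 ≥ 0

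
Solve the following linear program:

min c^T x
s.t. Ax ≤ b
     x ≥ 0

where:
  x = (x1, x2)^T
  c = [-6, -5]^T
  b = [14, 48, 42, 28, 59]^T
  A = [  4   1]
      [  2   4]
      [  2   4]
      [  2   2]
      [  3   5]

Evaluate the objective at each vertex of the feasible region:
  z(0, 0) = 0
  z(3.5, 0) = -21
  z(1, 10) = -56  ←
  z(0, 10.5) = -52.5
The minimum is at x1 = 1, x2 = 10.

x1 = 1, x2 = 10, z = -56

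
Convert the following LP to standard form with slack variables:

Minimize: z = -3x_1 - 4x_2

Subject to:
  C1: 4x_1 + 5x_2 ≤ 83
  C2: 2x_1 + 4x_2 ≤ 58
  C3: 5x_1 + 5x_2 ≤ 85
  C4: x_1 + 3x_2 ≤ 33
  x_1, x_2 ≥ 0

min z = -3x_1 - 4x_2

s.t.
  4x_1 + 5x_2 + s1 = 83
  2x_1 + 4x_2 + s2 = 58
  5x_1 + 5x_2 + s3 = 85
  x_1 + 3x_2 + s4 = 33
  x_1, x_2, s1, s2, s3, s4 ≥ 0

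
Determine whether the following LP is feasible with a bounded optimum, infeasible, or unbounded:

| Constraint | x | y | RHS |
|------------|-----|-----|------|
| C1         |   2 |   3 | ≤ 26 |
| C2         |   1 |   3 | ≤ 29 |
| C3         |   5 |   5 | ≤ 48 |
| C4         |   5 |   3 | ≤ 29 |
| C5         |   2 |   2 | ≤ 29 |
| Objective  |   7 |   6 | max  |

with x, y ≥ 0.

Feasible with a bounded optimal solution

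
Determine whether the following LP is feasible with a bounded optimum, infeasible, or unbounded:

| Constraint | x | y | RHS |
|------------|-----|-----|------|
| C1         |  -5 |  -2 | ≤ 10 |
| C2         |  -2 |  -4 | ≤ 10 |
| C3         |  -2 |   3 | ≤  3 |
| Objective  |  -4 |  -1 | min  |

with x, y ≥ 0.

Unbounded (objective can decrease without bound)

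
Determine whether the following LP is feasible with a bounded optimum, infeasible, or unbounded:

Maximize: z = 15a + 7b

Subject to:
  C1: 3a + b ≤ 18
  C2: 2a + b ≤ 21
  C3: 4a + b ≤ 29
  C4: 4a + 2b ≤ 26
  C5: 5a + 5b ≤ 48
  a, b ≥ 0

Feasible with a bounded optimal solution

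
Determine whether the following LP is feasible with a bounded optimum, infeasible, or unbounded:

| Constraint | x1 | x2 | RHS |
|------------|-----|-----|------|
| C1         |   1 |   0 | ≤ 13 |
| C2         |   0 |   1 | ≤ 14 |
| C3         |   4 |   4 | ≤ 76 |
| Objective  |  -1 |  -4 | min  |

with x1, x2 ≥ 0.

Feasible with a bounded optimal solution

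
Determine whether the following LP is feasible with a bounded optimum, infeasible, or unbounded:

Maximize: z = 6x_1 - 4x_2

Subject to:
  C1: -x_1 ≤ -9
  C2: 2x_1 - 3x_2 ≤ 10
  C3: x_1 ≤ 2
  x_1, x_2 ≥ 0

Infeasible (no feasible solution exists)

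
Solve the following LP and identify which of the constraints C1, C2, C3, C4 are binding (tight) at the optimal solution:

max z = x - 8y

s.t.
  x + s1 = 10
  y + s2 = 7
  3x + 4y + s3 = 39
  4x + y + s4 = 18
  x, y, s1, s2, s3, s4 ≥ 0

At x = 4.5, y = 0, compute slack b - a·x for each constraint:
  C1: 10 − 4.5 = 5.5  (slack)
  C2: 7 − 0 = 7  (slack)
  C3: 39 − 13.5 = 25.5  (slack)
  C4: 18 − 18 = 0  (binding)

Optimal: x = 4.5, y = 0
Binding: C4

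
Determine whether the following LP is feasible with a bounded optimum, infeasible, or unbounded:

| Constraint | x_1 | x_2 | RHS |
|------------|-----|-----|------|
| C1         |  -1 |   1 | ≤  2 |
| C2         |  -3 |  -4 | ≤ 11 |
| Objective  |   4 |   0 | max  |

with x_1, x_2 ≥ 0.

Unbounded (objective can increase without bound)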